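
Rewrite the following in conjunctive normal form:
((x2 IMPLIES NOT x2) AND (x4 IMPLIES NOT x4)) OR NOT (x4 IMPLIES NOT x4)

((x2 IMPLIES NOT x2) AND (x4 IMPLIES NOT x4)) OR NOT (x4 IMPLIES NOT x4)
≡ ((NOT x2 OR NOT x2) AND (x4 IMPLIES NOT x4)) OR NOT (x4 IMPLIES NOT x4)   [eliminate IMPLIES]
≡ ((NOT x2 OR NOT x2) AND (NOT x4 OR NOT x4)) OR NOT (x4 IMPLIES NOT x4)   [eliminate IMPLIES]
≡ ((NOT x2 OR NOT x2) AND (NOT x4 OR NOT x4)) OR NOT (NOT x4 OR NOT x4)   [eliminate IMPLIES]
≡ ((NOT x2 OR NOT x2) AND (NOT x4 OR NOT x4)) OR (NOT NOT x4 AND NOT NOT x4)   [De Morgan]
≡ ((NOT x2 OR NOT x2) AND (NOT x4 OR NOT x4)) OR (x4 AND NOT NOT x4)   [double negation]
≡ ((NOT x2 OR NOT x2) AND (NOT x4 OR NOT x4)) OR (x4 AND x4)   [double negation]
≡ (NOT x2 OR NOT x2 OR x4) AND (NOT x2 OR NOT x2 OR x4) AND (NOT x4 OR NOT x4 OR x4) AND (NOT x4 OR NOT x4 OR x4)   [distribute OR over AND]
≡ NOT x2 OR x4   [simplify]

NOT x2 OR x4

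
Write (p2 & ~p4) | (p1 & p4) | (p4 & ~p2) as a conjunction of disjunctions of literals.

(p2 & ~p4) | (p1 & p4) | (p4 & ~p2)
⇔ (p2 | p1 | p4) & (p2 | p1 | ~p2) & (p2 | p4 | p4) & (p2 | p4 | ~p2) & (~p4 | p1 | p4) & (~p4 | p1 | ~p2) & (~p4 | p4 | p4) & (~p4 | p4 | ~p2)   [distribute | over &]
⇔ (p2 | p4) & (~p4 | p1 | ~p2)   [simplify]

(p2 | p4) & (~p4 | p1 | ~p2)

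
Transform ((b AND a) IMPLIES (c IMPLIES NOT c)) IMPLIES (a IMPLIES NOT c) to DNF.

(b AND a AND c) OR NOT a OR NOT c

((b AND a) IMPLIES (c IMPLIES NOT c)) IMPLIES (a IMPLIES NOT c)
≡ NOT ((b AND a) IMPLIES (c IMPLIES NOT c)) OR (a IMPLIES NOT c)   [eliminate IMPLIES]
≡ NOT (NOT (b AND a) OR (c IMPLIES NOT c)) OR (a IMPLIES NOT c)   [eliminate IMPLIES]
≡ NOT (NOT (b AND a) OR NOT c OR NOT c) OR (a IMPLIES NOT c)   [eliminate IMPLIES]
≡ NOT (NOT (b AND a) OR NOT c OR NOT c) OR NOT a OR NOT c   [eliminate IMPLIES]
≡ (NOT NOT (b AND a) AND NOT NOT c AND NOT NOT c) OR NOT a OR NOT c   [De Morgan]
≡ (b AND a AND NOT NOT c AND NOT NOT c) OR NOT a OR NOT c   [double negation]
≡ (b AND a AND c AND NOT NOT c) OR NOT a OR NOT c   [double negation]
≡ (b AND a AND c AND c) OR NOT a OR NOT c   [double negation]
≡ (b AND a AND c) OR NOT a OR NOT c   [simplify]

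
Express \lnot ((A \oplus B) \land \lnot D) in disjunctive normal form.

\lnot ((A \oplus B) \land \lnot D)
= \lnot (((A \land \lnot B) \lor (\lnot A \land B)) \land \lnot D)   [expand \oplus]
= \lnot ((A \land \lnot B) \lor (\lnot A \land B)) \lor \lnot \lnot D   [De Morgan]
= (\lnot (A \land \lnot B) \land \lnot (\lnot A \land B)) \lor \lnot \lnot D   [De Morgan]
= ((\lnot A \lor \lnot \lnot B) \land \lnot (\lnot A \land B)) \lor \lnot \lnot D   [De Morgan]
= ((\lnot A \lor B) \land \lnot (\lnot A \land B)) \lor \lnot \lnot D   [double negation]
= ((\lnot A \lor B) \land (\lnot \lnot A \lor \lnot B)) \lor \lnot \lnot D   [De Morgan]
= ((\lnot A \lor B) \land (A \lor \lnot B)) \lor \lnot \lnot D   [double negation]
= ((\lnot A \lor B) \land (A \lor \lnot B)) \lor D   [double negation]
= (\lnot A \land A) \lor (\lnot A \land \lnot B) \lor (B \land A) \lor (B \land \lnot B) \lor D   [distribute \land over \lor]
= (\lnot A \land \lnot B) \lor (B \land A) \lor D   [simplify]

(\lnot A \land \lnot B) \lor (B \land A) \lor D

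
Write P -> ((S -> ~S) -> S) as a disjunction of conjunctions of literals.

P -> ((S -> ~S) -> S)
= ~P | ((S -> ~S) -> S)   [eliminate ->]
= ~P | ~(S -> ~S) | S   [eliminate ->]
= ~P | ~(~S | ~S) | S   [eliminate ->]
= ~P | (~~S & ~~S) | S   [De Morgan]
= ~P | (S & ~~S) | S   [double negation]
= ~P | (S & S) | S   [double negation]
= ~P | S   [simplify]

~P | S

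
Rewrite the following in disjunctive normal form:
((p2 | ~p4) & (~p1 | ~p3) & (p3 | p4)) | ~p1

((p2 | ~p4) & (~p1 | ~p3) & (p3 | p4)) | ~p1
= (p2 & ~p1 & p3) | (p2 & ~p1 & p4) | (p2 & ~p3 & p3) | (p2 & ~p3 & p4) | (~p4 & ~p1 & p3) | (~p4 & ~p1 & p4) | (~p4 & ~p3 & p3) | (~p4 & ~p3 & p4) | ~p1
= (p2 & ~p3 & p4) | ~p1

(p2 & ~p3 & p4) | ~p1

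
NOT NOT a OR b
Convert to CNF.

NOT NOT a OR b
= a OR b   [double negation]

a OR b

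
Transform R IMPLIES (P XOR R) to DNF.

NOT R OR (NOT P AND R)

R IMPLIES (P XOR R)
⇔ NOT R OR (P XOR R)   — eliminate IMPLIES
⇔ NOT R OR (P AND NOT R) OR (NOT P AND R)   — expand XOR
⇔ NOT R OR (NOT P AND R)   — simplify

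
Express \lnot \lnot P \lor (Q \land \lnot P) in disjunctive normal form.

P \lor (Q \land \lnot P)

\lnot \lnot P \lor (Q \land \lnot P)
≡ P \lor (Q \land \lnot P)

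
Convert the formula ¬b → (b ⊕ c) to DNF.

¬b → (b ⊕ c)
⇔ ¬¬b ∨ (b ⊕ c)   — eliminate →
⇔ ¬¬b ∨ (b ∧ ¬c) ∨ (¬b ∧ c)   — expand ⊕
⇔ b ∨ (b ∧ ¬c) ∨ (¬b ∧ c)   — double negation
⇔ b ∨ (¬b ∧ c)   — simplify

b ∨ (¬b ∧ c)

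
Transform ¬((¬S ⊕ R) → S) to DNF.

¬((¬S ⊕ R) → S)
≡ ¬(¬(¬S ⊕ R) ∨ S)   [eliminate →]
≡ ¬(¬((¬S ∧ ¬R) ∨ (¬¬S ∧ R)) ∨ S)   [expand ⊕]
≡ ¬¬((¬S ∧ ¬R) ∨ (¬¬S ∧ R)) ∧ ¬S   [De Morgan]
≡ ((¬S ∧ ¬R) ∨ (¬¬S ∧ R)) ∧ ¬S   [double negation]
≡ ((¬S ∧ ¬R) ∨ (S ∧ R)) ∧ ¬S   [double negation]
≡ (¬S ∧ ¬R ∧ ¬S) ∨ (S ∧ R ∧ ¬S)   [distribute ∧ over ∨]
≡ ¬S ∧ ¬R   [simplify]

¬S ∧ ¬R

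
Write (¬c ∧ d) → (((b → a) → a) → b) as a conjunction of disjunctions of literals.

(¬c ∧ d) → (((b → a) → a) → b)
= ¬(¬c ∧ d) ∨ (((b → a) → a) → b)
= ¬(¬c ∧ d) ∨ ¬((b → a) → a) ∨ b
= ¬(¬c ∧ d) ∨ ¬(¬(b → a) ∨ a) ∨ b
= ¬(¬c ∧ d) ∨ ¬(¬(¬b ∨ a) ∨ a) ∨ b
= ¬¬c ∨ ¬d ∨ ¬(¬(¬b ∨ a) ∨ a) ∨ b
= c ∨ ¬d ∨ ¬(¬(¬b ∨ a) ∨ a) ∨ b
= c ∨ ¬d ∨ (¬¬(¬b ∨ a) ∧ ¬a) ∨ b
= c ∨ ¬d ∨ ((¬b ∨ a) ∧ ¬a) ∨ b
= (c ∨ ¬d ∨ ¬b ∨ a ∨ b) ∧ (c ∨ ¬d ∨ ¬a ∨ b)
= c ∨ ¬d ∨ ¬a ∨ b

c ∨ ¬d ∨ ¬a ∨ b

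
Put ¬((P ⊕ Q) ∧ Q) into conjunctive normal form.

¬((P ⊕ Q) ∧ Q)
= ¬((P ∨ Q) ∧ ¬(P ∧ Q) ∧ Q)   (expand ⊕)
= ¬(P ∨ Q) ∨ ¬¬(P ∧ Q) ∨ ¬Q   (De Morgan)
= ¬P ∧ ¬Q ∨ ¬¬(P ∧ Q) ∨ ¬Q   (De Morgan)
= ¬P ∧ ¬Q ∨ P ∧ Q ∨ ¬Q   (double negation)
= (¬P ∨ P ∨ ¬Q) ∧ (¬P ∨ Q ∨ ¬Q) ∧ (¬Q ∨ P ∨ ¬Q) ∧ (¬Q ∨ Q ∨ ¬Q)   (distribute ∨ over ∧)
= ¬Q ∨ P   (simplify)

¬Q ∨ P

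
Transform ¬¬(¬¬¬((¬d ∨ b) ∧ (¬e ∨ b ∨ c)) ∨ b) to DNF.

(d ∧ ¬b) ∨ (e ∧ ¬b ∧ ¬c) ∨ b

¬¬(¬¬¬((¬d ∨ b) ∧ (¬e ∨ b ∨ c)) ∨ b)
≡ ¬¬¬((¬d ∨ b) ∧ (¬e ∨ b ∨ c)) ∨ b   (double negation)
≡ ¬((¬d ∨ b) ∧ (¬e ∨ b ∨ c)) ∨ b   (double negation)
≡ ¬(¬d ∨ b) ∨ ¬(¬e ∨ b ∨ c) ∨ b   (De Morgan)
≡ (¬¬d ∧ ¬b) ∨ ¬(¬e ∨ b ∨ c) ∨ b   (De Morgan)
≡ (d ∧ ¬b) ∨ ¬(¬e ∨ b ∨ c) ∨ b   (double negation)
≡ (d ∧ ¬b) ∨ (¬¬e ∧ ¬b ∧ ¬c) ∨ b   (De Morgan)
≡ (d ∧ ¬b) ∨ (e ∧ ¬b ∧ ¬c) ∨ b   (double negation)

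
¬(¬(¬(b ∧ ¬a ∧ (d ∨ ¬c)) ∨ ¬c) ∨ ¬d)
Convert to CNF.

¬(¬(¬(b ∧ ¬a ∧ (d ∨ ¬c)) ∨ ¬c) ∨ ¬d)
≡ ¬¬(¬(b ∧ ¬a ∧ (d ∨ ¬c)) ∨ ¬c) ∧ ¬¬d   [De Morgan]
≡ (¬(b ∧ ¬a ∧ (d ∨ ¬c)) ∨ ¬c) ∧ ¬¬d   [double negation]
≡ (¬b ∨ ¬¬a ∨ ¬(d ∨ ¬c) ∨ ¬c) ∧ ¬¬d   [De Morgan]
≡ (¬b ∨ a ∨ ¬(d ∨ ¬c) ∨ ¬c) ∧ ¬¬d   [double negation]
≡ (¬b ∨ a ∨ (¬d ∧ ¬¬c) ∨ ¬c) ∧ ¬¬d   [De Morgan]
≡ (¬b ∨ a ∨ (¬d ∧ c) ∨ ¬c) ∧ ¬¬d   [double negation]
≡ (¬b ∨ a ∨ (¬d ∧ c) ∨ ¬c) ∧ d   [double negation]
≡ (¬b ∨ a ∨ ¬d ∨ ¬c) ∧ (¬b ∨ a ∨ c ∨ ¬c) ∧ d   [distribute ∨ over ∧]
≡ (¬b ∨ a ∨ ¬d ∨ ¬c) ∧ d   [simplify]

(¬b ∨ a ∨ ¬d ∨ ¬c) ∧ d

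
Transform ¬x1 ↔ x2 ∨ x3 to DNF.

¬x1 ↔ x2 ∨ x3
⇔ (¬x1 → x2 ∨ x3) ∧ (x2 ∨ x3 → ¬x1)   (eliminate ↔)
⇔ (¬¬x1 ∨ x2 ∨ x3) ∧ (x2 ∨ x3 → ¬x1)   (eliminate →)
⇔ (¬¬x1 ∨ x2 ∨ x3) ∧ (¬(x2 ∨ x3) ∨ ¬x1)   (eliminate →)
⇔ (x1 ∨ x2 ∨ x3) ∧ (¬(x2 ∨ x3) ∨ ¬x1)   (double negation)
⇔ (x1 ∨ x2 ∨ x3) ∧ (¬x2 ∧ ¬x3 ∨ ¬x1)   (De Morgan)
⇔ x1 ∧ ¬x2 ∧ ¬x3 ∨ x1 ∧ ¬x1 ∨ x2 ∧ ¬x2 ∧ ¬x3 ∨ x2 ∧ ¬x1 ∨ x3 ∧ ¬x2 ∧ ¬x3 ∨ x3 ∧ ¬x1   (distribute ∧ over ∨)
⇔ x1 ∧ ¬x2 ∧ ¬x3 ∨ x2 ∧ ¬x1 ∨ x3 ∧ ¬x1   (simplify)

x1 ∧ ¬x2 ∧ ¬x3 ∨ x2 ∧ ¬x1 ∨ x3 ∧ ¬x1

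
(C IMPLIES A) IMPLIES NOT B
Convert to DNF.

(C IMPLIES A) IMPLIES NOT B
⇔ NOT (C IMPLIES A) OR NOT B   (eliminate IMPLIES)
⇔ NOT (NOT C OR A) OR NOT B   (eliminate IMPLIES)
⇔ (NOT NOT C AND NOT A) OR NOT B   (De Morgan)
⇔ (C AND NOT A) OR NOT B   (double negation)

(C AND NOT A) OR NOT B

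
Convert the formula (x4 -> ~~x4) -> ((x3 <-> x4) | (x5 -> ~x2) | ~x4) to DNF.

(x4 -> ~~x4) -> ((x3 <-> x4) | (x5 -> ~x2) | ~x4)
⇔ ~(x4 -> ~~x4) | (x3 <-> x4) | (x5 -> ~x2) | ~x4   — eliminate ->
⇔ ~(~x4 | ~~x4) | (x3 <-> x4) | (x5 -> ~x2) | ~x4   — eliminate ->
⇔ ~(~x4 | ~~x4) | ((x3 -> x4) & (x4 -> x3)) | (x5 -> ~x2) | ~x4   — eliminate <->
⇔ ~(~x4 | ~~x4) | ((~x3 | x4) & (x4 -> x3)) | (x5 -> ~x2) | ~x4   — eliminate ->
⇔ ~(~x4 | ~~x4) | ((~x3 | x4) & (~x4 | x3)) | (x5 -> ~x2) | ~x4   — eliminate ->
⇔ ~(~x4 | ~~x4) | ((~x3 | x4) & (~x4 | x3)) | ~x5 | ~x2 | ~x4   — eliminate ->
⇔ (~~x4 & ~~~x4) | ((~x3 | x4) & (~x4 | x3)) | ~x5 | ~x2 | ~x4   — De Morgan
⇔ (x4 & ~~~x4) | ((~x3 | x4) & (~x4 | x3)) | ~x5 | ~x2 | ~x4   — double negation
⇔ (x4 & ~x4) | ((~x3 | x4) & (~x4 | x3)) | ~x5 | ~x2 | ~x4   — double negation
⇔ (x4 & ~x4) | (~x3 & ~x4) | (~x3 & x3) | (x4 & ~x4) | (x4 & x3) | ~x5 | ~x2 | ~x4   — distribute & over |
⇔ (x4 & x3) | ~x5 | ~x2 | ~x4   — simplify

(x4 & x3) | ~x5 | ~x2 | ~x4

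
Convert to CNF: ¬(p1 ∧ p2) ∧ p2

¬(p1 ∧ p2) ∧ p2
⇔ (¬p1 ∨ ¬p2) ∧ p2   [De Morgan]

(¬p1 ∨ ¬p2) ∧ p2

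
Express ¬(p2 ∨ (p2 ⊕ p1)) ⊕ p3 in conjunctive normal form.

¬(p2 ∨ (p2 ⊕ p1)) ⊕ p3
⇔ (¬(p2 ∨ (p2 ⊕ p1)) ∨ p3) ∧ ¬(¬(p2 ∨ (p2 ⊕ p1)) ∧ p3)   [expand ⊕]
⇔ (¬(p2 ∨ ((p2 ∨ p1) ∧ ¬(p2 ∧ p1))) ∨ p3) ∧ ¬(¬(p2 ∨ (p2 ⊕ p1)) ∧ p3)   [expand ⊕]
⇔ (¬(p2 ∨ ((p2 ∨ p1) ∧ ¬(p2 ∧ p1))) ∨ p3) ∧ ¬(¬(p2 ∨ ((p2 ∨ p1) ∧ ¬(p2 ∧ p1))) ∧ p3)   [expand ⊕]
⇔ ((¬p2 ∧ ¬((p2 ∨ p1) ∧ ¬(p2 ∧ p1))) ∨ p3) ∧ ¬(¬(p2 ∨ ((p2 ∨ p1) ∧ ¬(p2 ∧ p1))) ∧ p3)   [De Morgan]
⇔ ((¬p2 ∧ (¬(p2 ∨ p1) ∨ ¬¬(p2 ∧ p1))) ∨ p3) ∧ ¬(¬(p2 ∨ ((p2 ∨ p1) ∧ ¬(p2 ∧ p1))) ∧ p3)   [De Morgan]
⇔ ((¬p2 ∧ ((¬p2 ∧ ¬p1) ∨ ¬¬(p2 ∧ p1))) ∨ p3) ∧ ¬(¬(p2 ∨ ((p2 ∨ p1) ∧ ¬(p2 ∧ p1))) ∧ p3)   [De Morgan]
⇔ ((¬p2 ∧ ((¬p2 ∧ ¬p1) ∨ (p2 ∧ p1))) ∨ p3) ∧ ¬(¬(p2 ∨ ((p2 ∨ p1) ∧ ¬(p2 ∧ p1))) ∧ p3)   [double negation]
⇔ ((¬p2 ∧ ((¬p2 ∧ ¬p1) ∨ (p2 ∧ p1))) ∨ p3) ∧ (¬¬(p2 ∨ ((p2 ∨ p1) ∧ ¬(p2 ∧ p1))) ∨ ¬p3)   [De Morgan]
⇔ ((¬p2 ∧ ((¬p2 ∧ ¬p1) ∨ (p2 ∧ p1))) ∨ p3) ∧ (p2 ∨ ((p2 ∨ p1) ∧ ¬(p2 ∧ p1)) ∨ ¬p3)   [double negation]
⇔ ((¬p2 ∧ ((¬p2 ∧ ¬p1) ∨ (p2 ∧ p1))) ∨ p3) ∧ (p2 ∨ ((p2 ∨ p1) ∧ (¬p2 ∨ ¬p1)) ∨ ¬p3)   [De Morgan]
⇔ (¬p2 ∨ p3) ∧ (¬p2 ∨ p2 ∨ p3) ∧ (¬p2 ∨ p1 ∨ p3) ∧ (¬p1 ∨ p2 ∨ p3) ∧ (¬p1 ∨ p1 ∨ p3) ∧ (p2 ∨ p2 ∨ p1 ∨ ¬p3) ∧ (p2 ∨ ¬p2 ∨ ¬p1 ∨ ¬p3)   [distribute ∨ over ∧]
⇔ (¬p2 ∨ p3) ∧ (¬p1 ∨ p2 ∨ p3) ∧ (p2 ∨ p1 ∨ ¬p3)   [simplify]

(¬p2 ∨ p3) ∧ (¬p1 ∨ p2 ∨ p3) ∧ (p2 ∨ p1 ∨ ¬p3)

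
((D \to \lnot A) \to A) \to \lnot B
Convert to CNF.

((D \to \lnot A) \to A) \to \lnot B
= \lnot ((D \to \lnot A) \to A) \lor \lnot B   — eliminate \to
= \lnot (\lnot (D \to \lnot A) \lor A) \lor \lnot B   — eliminate \to
= \lnot (\lnot (\lnot D \lor \lnot A) \lor A) \lor \lnot B   — eliminate \to
= (\lnot \lnot (\lnot D \lor \lnot A) \land \lnot A) \lor \lnot B   — De Morgan
= ((\lnot D \lor \lnot A) \land \lnot A) \lor \lnot B   — double negation
= (\lnot D \lor \lnot A \lor \lnot B) \land (\lnot A \lor \lnot B)   — distribute \lor over \land
= \lnot A \lor \lnot B   — simplify

\lnot A \lor \lnot B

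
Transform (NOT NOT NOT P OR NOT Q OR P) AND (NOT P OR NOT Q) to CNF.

NOT P OR NOT Q

(NOT NOT NOT P OR NOT Q OR P) AND (NOT P OR NOT Q)
≡ (NOT P OR NOT Q OR P) AND (NOT P OR NOT Q)   — double negation
≡ NOT P OR NOT Q   — simplify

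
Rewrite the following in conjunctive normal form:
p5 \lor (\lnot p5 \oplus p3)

p5 \lor \lnot p3

p5 \lor (\lnot p5 \oplus p3)
= p5 \lor ((\lnot p5 \lor p3) \land \lnot (\lnot p5 \land p3))   [expand \oplus]
= p5 \lor ((\lnot p5 \lor p3) \land (\lnot \lnot p5 \lor \lnot p3))   [De Morgan]
= p5 \lor ((\lnot p5 \lor p3) \land (p5 \lor \lnot p3))   [double negation]
= (p5 \lor \lnot p5 \lor p3) \land (p5 \lor p5 \lor \lnot p3)   [distribute \lor over \land]
= p5 \lor \lnot p3   [simplify]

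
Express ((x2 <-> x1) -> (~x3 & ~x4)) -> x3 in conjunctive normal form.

(~x2 | x1 | x3) & (~x1 | x2 | x3) & (x3 | x4)

((x2 <-> x1) -> (~x3 & ~x4)) -> x3
≡ ~((x2 <-> x1) -> (~x3 & ~x4)) | x3   (eliminate ->)
≡ ~(~(x2 <-> x1) | (~x3 & ~x4)) | x3   (eliminate ->)
≡ ~(~((x2 -> x1) & (x1 -> x2)) | (~x3 & ~x4)) | x3   (eliminate <->)
≡ ~(~((~x2 | x1) & (x1 -> x2)) | (~x3 & ~x4)) | x3   (eliminate ->)
≡ ~(~((~x2 | x1) & (~x1 | x2)) | (~x3 & ~x4)) | x3   (eliminate ->)
≡ (~~((~x2 | x1) & (~x1 | x2)) & ~(~x3 & ~x4)) | x3   (De Morgan)
≡ ((~x2 | x1) & (~x1 | x2) & ~(~x3 & ~x4)) | x3   (double negation)
≡ ((~x2 | x1) & (~x1 | x2) & (~~x3 | ~~x4)) | x3   (De Morgan)
≡ ((~x2 | x1) & (~x1 | x2) & (x3 | ~~x4)) | x3   (double negation)
≡ ((~x2 | x1) & (~x1 | x2) & (x3 | x4)) | x3   (double negation)
≡ (~x2 | x1 | x3) & (~x1 | x2 | x3) & (x3 | x4 | x3)   (distribute | over &)
≡ (~x2 | x1 | x3) & (~x1 | x2 | x3) & (x3 | x4)   (simplify)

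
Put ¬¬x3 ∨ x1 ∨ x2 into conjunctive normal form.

¬¬x3 ∨ x1 ∨ x2
= x3 ∨ x1 ∨ x2   [double negation]

x3 ∨ x1 ∨ x2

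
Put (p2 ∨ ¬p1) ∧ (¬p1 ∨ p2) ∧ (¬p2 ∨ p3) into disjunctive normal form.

(p2 ∧ p3) ∨ (¬p1 ∧ ¬p2) ∨ (¬p1 ∧ p3)

(p2 ∨ ¬p1) ∧ (¬p1 ∨ p2) ∧ (¬p2 ∨ p3)
⇔ (p2 ∧ ¬p1 ∧ ¬p2) ∨ (p2 ∧ ¬p1 ∧ p3) ∨ (p2 ∧ p2 ∧ ¬p2) ∨ (p2 ∧ p2 ∧ p3) ∨ (¬p1 ∧ ¬p1 ∧ ¬p2) ∨ (¬p1 ∧ ¬p1 ∧ p3) ∨ (¬p1 ∧ p2 ∧ ¬p2) ∨ (¬p1 ∧ p2 ∧ p3)
⇔ (p2 ∧ p3) ∨ (¬p1 ∧ ¬p2) ∨ (¬p1 ∧ p3)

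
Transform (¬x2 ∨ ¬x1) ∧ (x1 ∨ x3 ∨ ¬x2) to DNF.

¬x2 ∨ ¬x1 ∧ x3

(¬x2 ∨ ¬x1) ∧ (x1 ∨ x3 ∨ ¬x2)
⇔ ¬x2 ∧ x1 ∨ ¬x2 ∧ x3 ∨ ¬x2 ∧ ¬x2 ∨ ¬x1 ∧ x1 ∨ ¬x1 ∧ x3 ∨ ¬x1 ∧ ¬x2   — distribute ∧ over ∨
⇔ ¬x2 ∨ ¬x1 ∧ x3   — simplify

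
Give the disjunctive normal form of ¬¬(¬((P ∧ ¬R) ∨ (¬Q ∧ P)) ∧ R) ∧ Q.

¬¬(¬((P ∧ ¬R) ∨ (¬Q ∧ P)) ∧ R) ∧ Q
⇔ ¬((P ∧ ¬R) ∨ (¬Q ∧ P)) ∧ R ∧ Q   [double negation]
⇔ ¬(P ∧ ¬R) ∧ ¬(¬Q ∧ P) ∧ R ∧ Q   [De Morgan]
⇔ (¬P ∨ ¬¬R) ∧ ¬(¬Q ∧ P) ∧ R ∧ Q   [De Morgan]
⇔ (¬P ∨ R) ∧ ¬(¬Q ∧ P) ∧ R ∧ Q   [double negation]
⇔ (¬P ∨ R) ∧ (¬¬Q ∨ ¬P) ∧ R ∧ Q   [De Morgan]
⇔ (¬P ∨ R) ∧ (Q ∨ ¬P) ∧ R ∧ Q   [double negation]
⇔ (¬P ∧ Q ∧ R ∧ Q) ∨ (¬P ∧ ¬P ∧ R ∧ Q) ∨ (R ∧ Q ∧ R ∧ Q) ∨ (R ∧ ¬P ∧ R ∧ Q)   [distribute ∧ over ∨]
⇔ R ∧ Q   [simplify]

R ∧ Q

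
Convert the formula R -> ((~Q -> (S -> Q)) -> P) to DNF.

R -> ((~Q -> (S -> Q)) -> P)
= ~R | ((~Q -> (S -> Q)) -> P)   — eliminate ->
= ~R | ~(~Q -> (S -> Q)) | P   — eliminate ->
= ~R | ~(~~Q | (S -> Q)) | P   — eliminate ->
= ~R | ~(~~Q | ~S | Q) | P   — eliminate ->
= ~R | (~~~Q & ~~S & ~Q) | P   — De Morgan
= ~R | (~Q & ~~S & ~Q) | P   — double negation
= ~R | (~Q & S & ~Q) | P   — double negation
= ~R | (~Q & S) | P   — simplify

~R | (~Q & S) | P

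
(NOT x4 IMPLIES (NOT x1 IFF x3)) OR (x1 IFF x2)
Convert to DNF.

x4 OR (x1 AND NOT x3) OR (x3 AND NOT x1) OR (NOT x1 AND NOT x2) OR (x2 AND x1)

(NOT x4 IMPLIES (NOT x1 IFF x3)) OR (x1 IFF x2)
≡ NOT NOT x4 OR (NOT x1 IFF x3) OR (x1 IFF x2)
≡ NOT NOT x4 OR ((NOT x1 IMPLIES x3) AND (x3 IMPLIES NOT x1)) OR (x1 IFF x2)
≡ NOT NOT x4 OR ((NOT NOT x1 OR x3) AND (x3 IMPLIES NOT x1)) OR (x1 IFF x2)
≡ NOT NOT x4 OR ((NOT NOT x1 OR x3) AND (NOT x3 OR NOT x1)) OR (x1 IFF x2)
≡ NOT NOT x4 OR ((NOT NOT x1 OR x3) AND (NOT x3 OR NOT x1)) OR ((x1 IMPLIES x2) AND (x2 IMPLIES x1))
≡ NOT NOT x4 OR ((NOT NOT x1 OR x3) AND (NOT x3 OR NOT x1)) OR ((NOT x1 OR x2) AND (x2 IMPLIES x1))
≡ NOT NOT x4 OR ((NOT NOT x1 OR x3) AND (NOT x3 OR NOT x1)) OR ((NOT x1 OR x2) AND (NOT x2 OR x1))
≡ x4 OR ((NOT NOT x1 OR x3) AND (NOT x3 OR NOT x1)) OR ((NOT x1 OR x2) AND (NOT x2 OR x1))
≡ x4 OR ((x1 OR x3) AND (NOT x3 OR NOT x1)) OR ((NOT x1 OR x2) AND (NOT x2 OR x1))
≡ x4 OR (x1 AND NOT x3) OR (x1 AND NOT x1) OR (x3 AND NOT x3) OR (x3 AND NOT x1) OR (NOT x1 AND NOT x2) OR (NOT x1 AND x1) OR (x2 AND NOT x2) OR (x2 AND x1)
≡ x4 OR (x1 AND NOT x3) OR (x3 AND NOT x1) OR (NOT x1 AND NOT x2) OR (x2 AND x1)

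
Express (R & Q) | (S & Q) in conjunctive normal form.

(R | S) & Q

(R & Q) | (S & Q)
≡ (R | S) & (R | Q) & (Q | S) & (Q | Q)   (distribute | over &)
≡ (R | S) & Q   (simplify)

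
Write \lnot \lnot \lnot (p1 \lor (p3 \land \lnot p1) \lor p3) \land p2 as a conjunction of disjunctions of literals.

\lnot \lnot \lnot (p1 \lor (p3 \land \lnot p1) \lor p3) \land p2
≡ \lnot (p1 \lor (p3 \land \lnot p1) \lor p3) \land p2   [double negation]
≡ \lnot p1 \land \lnot (p3 \land \lnot p1) \land \lnot p3 \land p2   [De Morgan]
≡ \lnot p1 \land (\lnot p3 \lor \lnot \lnot p1) \land \lnot p3 \land p2   [De Morgan]
≡ \lnot p1 \land (\lnot p3 \lor p1) \land \lnot p3 \land p2   [double negation]
≡ \lnot p1 \land \lnot p3 \land p2   [simplify]

\lnot p1 \land \lnot p3 \land p2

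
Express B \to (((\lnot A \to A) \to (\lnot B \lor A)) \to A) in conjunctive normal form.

\lnot B \lor A

B \to (((\lnot A \to A) \to (\lnot B \lor A)) \to A)
= \lnot B \lor (((\lnot A \to A) \to (\lnot B \lor A)) \to A)   [eliminate \to]
= \lnot B \lor \lnot ((\lnot A \to A) \to (\lnot B \lor A)) \lor A   [eliminate \to]
= \lnot B \lor \lnot (\lnot (\lnot A \to A) \lor \lnot B \lor A) \lor A   [eliminate \to]
= \lnot B \lor \lnot (\lnot (\lnot \lnot A \lor A) \lor \lnot B \lor A) \lor A   [eliminate \to]
= \lnot B \lor (\lnot \lnot (\lnot \lnot A \lor A) \land \lnot \lnot B \land \lnot A) \lor A   [De Morgan]
= \lnot B \lor ((\lnot \lnot A \lor A) \land \lnot \lnot B \land \lnot A) \lor A   [double negation]
= \lnot B \lor ((A \lor A) \land \lnot \lnot B \land \lnot A) \lor A   [double negation]
= \lnot B \lor ((A \lor A) \land B \land \lnot A) \lor A   [double negation]
= (\lnot B \lor A \lor A \lor A) \land (\lnot B \lor B \lor A) \land (\lnot B \lor \lnot A \lor A)   [distribute \lor over \land]
= \lnot B \lor A   [simplify]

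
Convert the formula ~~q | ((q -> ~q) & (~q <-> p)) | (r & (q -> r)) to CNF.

~~q | ((q -> ~q) & (~q <-> p)) | (r & (q -> r))
≡ ~~q | ((~q | ~q) & (~q <-> p)) | (r & (q -> r))   (eliminate ->)
≡ ~~q | ((~q | ~q) & (~q -> p) & (p -> ~q)) | (r & (q -> r))   (eliminate <->)
≡ ~~q | ((~q | ~q) & (~~q | p) & (p -> ~q)) | (r & (q -> r))   (eliminate ->)
≡ ~~q | ((~q | ~q) & (~~q | p) & (~p | ~q)) | (r & (q -> r))   (eliminate ->)
≡ ~~q | ((~q | ~q) & (~~q | p) & (~p | ~q)) | (r & (~q | r))   (eliminate ->)
≡ q | ((~q | ~q) & (~~q | p) & (~p | ~q)) | (r & (~q | r))   (double negation)
≡ q | ((~q | ~q) & (q | p) & (~p | ~q)) | (r & (~q | r))   (double negation)
≡ (q | ~q | ~q | r) & (q | ~q | ~q | ~q | r) & (q | q | p | r) & (q | q | p | ~q | r) & (q | ~p | ~q | r) & (q | ~p | ~q | ~q | r)   (distribute | over &)
≡ q | p | r   (simplify)

q | p | r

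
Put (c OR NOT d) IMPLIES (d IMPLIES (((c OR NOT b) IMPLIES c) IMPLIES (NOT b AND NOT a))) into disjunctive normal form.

(NOT c AND d) OR NOT d OR (NOT b AND NOT c) OR (NOT b AND NOT a)

(c OR NOT d) IMPLIES (d IMPLIES (((c OR NOT b) IMPLIES c) IMPLIES (NOT b AND NOT a)))
≡ NOT (c OR NOT d) OR (d IMPLIES (((c OR NOT b) IMPLIES c) IMPLIES (NOT b AND NOT a)))   — eliminate IMPLIES
≡ NOT (c OR NOT d) OR NOT d OR (((c OR NOT b) IMPLIES c) IMPLIES (NOT b AND NOT a))   — eliminate IMPLIES
≡ NOT (c OR NOT d) OR NOT d OR NOT ((c OR NOT b) IMPLIES c) OR (NOT b AND NOT a)   — eliminate IMPLIES
≡ NOT (c OR NOT d) OR NOT d OR NOT (NOT (c OR NOT b) OR c) OR (NOT b AND NOT a)   — eliminate IMPLIES
≡ (NOT c AND NOT NOT d) OR NOT d OR NOT (NOT (c OR NOT b) OR c) OR (NOT b AND NOT a)   — De Morgan
≡ (NOT c AND d) OR NOT d OR NOT (NOT (c OR NOT b) OR c) OR (NOT b AND NOT a)   — double negation
≡ (NOT c AND d) OR NOT d OR (NOT NOT (c OR NOT b) AND NOT c) OR (NOT b AND NOT a)   — De Morgan
≡ (NOT c AND d) OR NOT d OR ((c OR NOT b) AND NOT c) OR (NOT b AND NOT a)   — double negation
≡ (NOT c AND d) OR NOT d OR (c AND NOT c) OR (NOT b AND NOT c) OR (NOT b AND NOT a)   — distribute AND over OR
≡ (NOT c AND d) OR NOT d OR (NOT b AND NOT c) OR (NOT b AND NOT a)   — simplify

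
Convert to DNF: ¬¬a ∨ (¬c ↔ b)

a ∨ (c ∧ ¬b) ∨ (b ∧ ¬c)

¬¬a ∨ (¬c ↔ b)
= ¬¬a ∨ ((¬c → b) ∧ (b → ¬c))   — eliminate ↔
= ¬¬a ∨ ((¬¬c ∨ b) ∧ (b → ¬c))   — eliminate →
= ¬¬a ∨ ((¬¬c ∨ b) ∧ (¬b ∨ ¬c))   — eliminate →
= a ∨ ((¬¬c ∨ b) ∧ (¬b ∨ ¬c))   — double negation
= a ∨ ((c ∨ b) ∧ (¬b ∨ ¬c))   — double negation
= a ∨ (c ∧ ¬b) ∨ (c ∧ ¬c) ∨ (b ∧ ¬b) ∨ (b ∧ ¬c)   — distribute ∧ over ∨
= a ∨ (c ∧ ¬b) ∨ (b ∧ ¬c)   — simplify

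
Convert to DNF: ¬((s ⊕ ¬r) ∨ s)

¬s ∧ r

¬((s ⊕ ¬r) ∨ s)
⇔ ¬((s ∧ ¬¬r) ∨ (¬s ∧ ¬r) ∨ s)
⇔ ¬(s ∧ ¬¬r) ∧ ¬(¬s ∧ ¬r) ∧ ¬s
⇔ (¬s ∨ ¬¬¬r) ∧ ¬(¬s ∧ ¬r) ∧ ¬s
⇔ (¬s ∨ ¬r) ∧ ¬(¬s ∧ ¬r) ∧ ¬s
⇔ (¬s ∨ ¬r) ∧ (¬¬s ∨ ¬¬r) ∧ ¬s
⇔ (¬s ∨ ¬r) ∧ (s ∨ ¬¬r) ∧ ¬s
⇔ (¬s ∨ ¬r) ∧ (s ∨ r) ∧ ¬s
⇔ (¬s ∧ s ∧ ¬s) ∨ (¬s ∧ r ∧ ¬s) ∨ (¬r ∧ s ∧ ¬s) ∨ (¬r ∧ r ∧ ¬s)
⇔ ¬s ∧ r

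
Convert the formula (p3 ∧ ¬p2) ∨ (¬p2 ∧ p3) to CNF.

p3 ∧ ¬p2

(p3 ∧ ¬p2) ∨ (¬p2 ∧ p3)
⇔ (p3 ∨ ¬p2) ∧ (p3 ∨ p3) ∧ (¬p2 ∨ ¬p2) ∧ (¬p2 ∨ p3)   [distribute ∨ over ∧]
⇔ p3 ∧ ¬p2   [simplify]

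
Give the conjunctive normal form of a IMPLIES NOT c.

a IMPLIES NOT c
⇔ NOT a OR NOT c   (eliminate IMPLIES)

NOT a OR NOT c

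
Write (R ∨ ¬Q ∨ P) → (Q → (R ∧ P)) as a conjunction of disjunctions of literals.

(R ∨ ¬Q ∨ P) → (Q → (R ∧ P))
≡ ¬(R ∨ ¬Q ∨ P) ∨ (Q → (R ∧ P))   [eliminate →]
≡ ¬(R ∨ ¬Q ∨ P) ∨ ¬Q ∨ (R ∧ P)   [eliminate →]
≡ (¬R ∧ ¬¬Q ∧ ¬P) ∨ ¬Q ∨ (R ∧ P)   [De Morgan]
≡ (¬R ∧ Q ∧ ¬P) ∨ ¬Q ∨ (R ∧ P)   [double negation]
≡ (¬R ∨ ¬Q ∨ R) ∧ (¬R ∨ ¬Q ∨ P) ∧ (Q ∨ ¬Q ∨ R) ∧ (Q ∨ ¬Q ∨ P) ∧ (¬P ∨ ¬Q ∨ R) ∧ (¬P ∨ ¬Q ∨ P)   [distribute ∨ over ∧]
≡ (¬R ∨ ¬Q ∨ P) ∧ (¬P ∨ ¬Q ∨ R)   [simplify]

(¬R ∨ ¬Q ∨ P) ∧ (¬P ∨ ¬Q ∨ R)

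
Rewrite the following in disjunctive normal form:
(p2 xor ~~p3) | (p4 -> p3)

(p2 xor ~~p3) | (p4 -> p3)
⇔ (p2 & ~~~p3) | (~p2 & ~~p3) | (p4 -> p3)   — expand xor
⇔ (p2 & ~~~p3) | (~p2 & ~~p3) | ~p4 | p3   — eliminate ->
⇔ (p2 & ~p3) | (~p2 & ~~p3) | ~p4 | p3   — double negation
⇔ (p2 & ~p3) | (~p2 & p3) | ~p4 | p3   — double negation
⇔ (p2 & ~p3) | ~p4 | p3   — simplify

(p2 & ~p3) | ~p4 | p3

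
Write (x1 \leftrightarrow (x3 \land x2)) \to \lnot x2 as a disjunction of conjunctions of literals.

(x1 \leftrightarrow (x3 \land x2)) \to \lnot x2
= \lnot (x1 \leftrightarrow (x3 \land x2)) \lor \lnot x2   — eliminate \to
= \lnot ((x1 \to (x3 \land x2)) \land ((x3 \land x2) \to x1)) \lor \lnot x2   — eliminate \leftrightarrow
= \lnot ((\lnot x1 \lor (x3 \land x2)) \land ((x3 \land x2) \to x1)) \lor \lnot x2   — eliminate \to
= \lnot ((\lnot x1 \lor (x3 \land x2)) \land (\lnot (x3 \land x2) \lor x1)) \lor \lnot x2   — eliminate \to
= \lnot (\lnot x1 \lor (x3 \land x2)) \lor \lnot (\lnot (x3 \land x2) \lor x1) \lor \lnot x2   — De Morgan
= (\lnot \lnot x1 \land \lnot (x3 \land x2)) \lor \lnot (\lnot (x3 \land x2) \lor x1) \lor \lnot x2   — De Morgan
= (x1 \land \lnot (x3 \land x2)) \lor \lnot (\lnot (x3 \land x2) \lor x1) \lor \lnot x2   — double negation
= (x1 \land (\lnot x3 \lor \lnot x2)) \lor \lnot (\lnot (x3 \land x2) \lor x1) \lor \lnot x2   — De Morgan
= (x1 \land (\lnot x3 \lor \lnot x2)) \lor (\lnot \lnot (x3 \land x2) \land \lnot x1) \lor \lnot x2   — De Morgan
= (x1 \land (\lnot x3 \lor \lnot x2)) \lor (x3 \land x2 \land \lnot x1) \lor \lnot x2   — double negation
= (x1 \land \lnot x3) \lor (x1 \land \lnot x2) \lor (x3 \land x2 \land \lnot x1) \lor \lnot x2   — distribute \land over \lor
= (x1 \land \lnot x3) \lor (x3 \land x2 \land \lnot x1) \lor \lnot x2   — simplify

(x1 \land \lnot x3) \lor (x3 \land x2 \land \lnot x1) \lor \lnot x2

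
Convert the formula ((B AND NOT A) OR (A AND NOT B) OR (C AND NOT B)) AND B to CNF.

((B AND NOT A) OR (A AND NOT B) OR (C AND NOT B)) AND B
≡ (B OR A OR C) AND (B OR A OR NOT B) AND (B OR NOT B OR C) AND (B OR NOT B OR NOT B) AND (NOT A OR A OR C) AND (NOT A OR A OR NOT B) AND (NOT A OR NOT B OR C) AND (NOT A OR NOT B OR NOT B) AND B   (distribute OR over AND)
≡ (NOT A OR NOT B) AND B   (simplify)

(NOT A OR NOT B) AND B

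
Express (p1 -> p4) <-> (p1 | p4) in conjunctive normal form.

(p1 -> p4) <-> (p1 | p4)
= ((p1 -> p4) -> (p1 | p4)) & ((p1 | p4) -> (p1 -> p4))   — eliminate <->
= (~(p1 -> p4) | p1 | p4) & ((p1 | p4) -> (p1 -> p4))   — eliminate ->
= (~(~p1 | p4) | p1 | p4) & ((p1 | p4) -> (p1 -> p4))   — eliminate ->
= (~(~p1 | p4) | p1 | p4) & (~(p1 | p4) | (p1 -> p4))   — eliminate ->
= (~(~p1 | p4) | p1 | p4) & (~(p1 | p4) | ~p1 | p4)   — eliminate ->
= ((~~p1 & ~p4) | p1 | p4) & (~(p1 | p4) | ~p1 | p4)   — De Morgan
= ((p1 & ~p4) | p1 | p4) & (~(p1 | p4) | ~p1 | p4)   — double negation
= ((p1 & ~p4) | p1 | p4) & ((~p1 & ~p4) | ~p1 | p4)   — De Morgan
= (p1 | p1 | p4) & (~p4 | p1 | p4) & (~p1 | ~p1 | p4) & (~p4 | ~p1 | p4)   — distribute | over &
= (p1 | p4) & (~p1 | p4)   — simplify

(p1 | p4) & (~p1 | p4)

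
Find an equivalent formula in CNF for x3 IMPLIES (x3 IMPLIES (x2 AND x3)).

NOT x3 OR x2

x3 IMPLIES (x3 IMPLIES (x2 AND x3))
≡ NOT x3 OR (x3 IMPLIES (x2 AND x3))
≡ NOT x3 OR NOT x3 OR (x2 AND x3)
≡ (NOT x3 OR NOT x3 OR x2) AND (NOT x3 OR NOT x3 OR x3)
≡ NOT x3 OR x2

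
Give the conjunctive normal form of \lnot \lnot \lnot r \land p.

\lnot \lnot \lnot r \land p
= \lnot r \land p

\lnot r \land p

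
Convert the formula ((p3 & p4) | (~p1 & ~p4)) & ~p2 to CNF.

(p3 | ~p1) & (p3 | ~p4) & (p4 | ~p1) & ~p2

((p3 & p4) | (~p1 & ~p4)) & ~p2
= (p3 | ~p1) & (p3 | ~p4) & (p4 | ~p1) & (p4 | ~p4) & ~p2   — distribute | over &
= (p3 | ~p1) & (p3 | ~p4) & (p4 | ~p1) & ~p2   — simplify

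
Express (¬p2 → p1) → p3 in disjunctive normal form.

(¬p2 → p1) → p3
≡ ¬(¬p2 → p1) ∨ p3   [eliminate →]
≡ ¬(¬¬p2 ∨ p1) ∨ p3   [eliminate →]
≡ (¬¬¬p2 ∧ ¬p1) ∨ p3   [De Morgan]
≡ (¬p2 ∧ ¬p1) ∨ p3   [double negation]

(¬p2 ∧ ¬p1) ∨ p3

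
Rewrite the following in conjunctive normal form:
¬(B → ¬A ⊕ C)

¬(B → ¬A ⊕ C)
= ¬(¬B ∨ (¬A ⊕ C))   (eliminate →)
= ¬(¬B ∨ (¬A ∨ C) ∧ ¬(¬A ∧ C))   (expand ⊕)
= ¬¬B ∧ ¬((¬A ∨ C) ∧ ¬(¬A ∧ C))   (De Morgan)
= B ∧ ¬((¬A ∨ C) ∧ ¬(¬A ∧ C))   (double negation)
= B ∧ (¬(¬A ∨ C) ∨ ¬¬(¬A ∧ C))   (De Morgan)
= B ∧ (¬¬A ∧ ¬C ∨ ¬¬(¬A ∧ C))   (De Morgan)
= B ∧ (A ∧ ¬C ∨ ¬¬(¬A ∧ C))   (double negation)
= B ∧ (A ∧ ¬C ∨ ¬A ∧ C)   (double negation)
= B ∧ (A ∨ ¬A) ∧ (A ∨ C) ∧ (¬C ∨ ¬A) ∧ (¬C ∨ C)   (distribute ∨ over ∧)
= B ∧ (A ∨ C) ∧ (¬C ∨ ¬A)   (simplify)

B ∧ (A ∨ C) ∧ (¬C ∨ ¬A)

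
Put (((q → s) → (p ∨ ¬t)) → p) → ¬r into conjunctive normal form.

(q ∨ p ∨ ¬t ∨ ¬r) ∧ (¬s ∨ p ∨ ¬t ∨ ¬r) ∧ (¬p ∨ ¬r)

(((q → s) → (p ∨ ¬t)) → p) → ¬r
⇔ ¬(((q → s) → (p ∨ ¬t)) → p) ∨ ¬r   — eliminate →
⇔ ¬(¬((q → s) → (p ∨ ¬t)) ∨ p) ∨ ¬r   — eliminate →
⇔ ¬(¬(¬(q → s) ∨ p ∨ ¬t) ∨ p) ∨ ¬r   — eliminate →
⇔ ¬(¬(¬(¬q ∨ s) ∨ p ∨ ¬t) ∨ p) ∨ ¬r   — eliminate →
⇔ (¬¬(¬(¬q ∨ s) ∨ p ∨ ¬t) ∧ ¬p) ∨ ¬r   — De Morgan
⇔ ((¬(¬q ∨ s) ∨ p ∨ ¬t) ∧ ¬p) ∨ ¬r   — double negation
⇔ (((¬¬q ∧ ¬s) ∨ p ∨ ¬t) ∧ ¬p) ∨ ¬r   — De Morgan
⇔ (((q ∧ ¬s) ∨ p ∨ ¬t) ∧ ¬p) ∨ ¬r   — double negation
⇔ (q ∨ p ∨ ¬t ∨ ¬r) ∧ (¬s ∨ p ∨ ¬t ∨ ¬r) ∧ (¬p ∨ ¬r)   — distribute ∨ over ∧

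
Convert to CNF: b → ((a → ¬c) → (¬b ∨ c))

b → ((a → ¬c) → (¬b ∨ c))
⇔ ¬b ∨ ((a → ¬c) → (¬b ∨ c))   [eliminate →]
⇔ ¬b ∨ ¬(a → ¬c) ∨ ¬b ∨ c   [eliminate →]
⇔ ¬b ∨ ¬(¬a ∨ ¬c) ∨ ¬b ∨ c   [eliminate →]
⇔ ¬b ∨ (¬¬a ∧ ¬¬c) ∨ ¬b ∨ c   [De Morgan]
⇔ ¬b ∨ (a ∧ ¬¬c) ∨ ¬b ∨ c   [double negation]
⇔ ¬b ∨ (a ∧ c) ∨ ¬b ∨ c   [double negation]
⇔ (¬b ∨ a ∨ ¬b ∨ c) ∧ (¬b ∨ c ∨ ¬b ∨ c)   [distribute ∨ over ∧]
⇔ ¬b ∨ c   [simplify]

¬b ∨ c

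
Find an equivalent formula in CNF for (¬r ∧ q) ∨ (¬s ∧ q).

(¬r ∨ ¬s) ∧ q

(¬r ∧ q) ∨ (¬s ∧ q)
≡ (¬r ∨ ¬s) ∧ (¬r ∨ q) ∧ (q ∨ ¬s) ∧ (q ∨ q)   [distribute ∨ over ∧]
≡ (¬r ∨ ¬s) ∧ q   [simplify]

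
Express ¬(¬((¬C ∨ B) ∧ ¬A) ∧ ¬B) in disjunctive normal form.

¬(¬((¬C ∨ B) ∧ ¬A) ∧ ¬B)
⇔ ¬¬((¬C ∨ B) ∧ ¬A) ∨ ¬¬B   [De Morgan]
⇔ ((¬C ∨ B) ∧ ¬A) ∨ ¬¬B   [double negation]
⇔ ((¬C ∨ B) ∧ ¬A) ∨ B   [double negation]
⇔ (¬C ∧ ¬A) ∨ (B ∧ ¬A) ∨ B   [distribute ∧ over ∨]
⇔ (¬C ∧ ¬A) ∨ B   [simplify]

(¬C ∧ ¬A) ∨ B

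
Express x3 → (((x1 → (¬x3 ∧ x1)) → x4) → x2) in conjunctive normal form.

(¬x3 ∨ ¬x1 ∨ x2) ∧ (¬x3 ∨ ¬x4 ∨ x2)

x3 → (((x1 → (¬x3 ∧ x1)) → x4) → x2)
≡ ¬x3 ∨ (((x1 → (¬x3 ∧ x1)) → x4) → x2)   (eliminate →)
≡ ¬x3 ∨ ¬((x1 → (¬x3 ∧ x1)) → x4) ∨ x2   (eliminate →)
≡ ¬x3 ∨ ¬(¬(x1 → (¬x3 ∧ x1)) ∨ x4) ∨ x2   (eliminate →)
≡ ¬x3 ∨ ¬(¬(¬x1 ∨ (¬x3 ∧ x1)) ∨ x4) ∨ x2   (eliminate →)
≡ ¬x3 ∨ (¬¬(¬x1 ∨ (¬x3 ∧ x1)) ∧ ¬x4) ∨ x2   (De Morgan)
≡ ¬x3 ∨ ((¬x1 ∨ (¬x3 ∧ x1)) ∧ ¬x4) ∨ x2   (double negation)
≡ (¬x3 ∨ ¬x1 ∨ ¬x3 ∨ x2) ∧ (¬x3 ∨ ¬x1 ∨ x1 ∨ x2) ∧ (¬x3 ∨ ¬x4 ∨ x2)   (distribute ∨ over ∧)
≡ (¬x3 ∨ ¬x1 ∨ x2) ∧ (¬x3 ∨ ¬x4 ∨ x2)   (simplify)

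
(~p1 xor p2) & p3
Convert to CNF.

(~p1 | p2) & (p1 | ~p2) & p3

(~p1 xor p2) & p3
= (~p1 | p2) & ~(~p1 & p2) & p3
= (~p1 | p2) & (~~p1 | ~p2) & p3
= (~p1 | p2) & (p1 | ~p2) & p3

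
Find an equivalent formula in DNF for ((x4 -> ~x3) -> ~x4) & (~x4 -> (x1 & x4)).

x4 & x3

((x4 -> ~x3) -> ~x4) & (~x4 -> (x1 & x4))
≡ (~(x4 -> ~x3) | ~x4) & (~x4 -> (x1 & x4))   (eliminate ->)
≡ (~(~x4 | ~x3) | ~x4) & (~x4 -> (x1 & x4))   (eliminate ->)
≡ (~(~x4 | ~x3) | ~x4) & (~~x4 | (x1 & x4))   (eliminate ->)
≡ ((~~x4 & ~~x3) | ~x4) & (~~x4 | (x1 & x4))   (De Morgan)
≡ ((x4 & ~~x3) | ~x4) & (~~x4 | (x1 & x4))   (double negation)
≡ ((x4 & x3) | ~x4) & (~~x4 | (x1 & x4))   (double negation)
≡ ((x4 & x3) | ~x4) & (x4 | (x1 & x4))   (double negation)
≡ (x4 & x3 & x4) | (x4 & x3 & x1 & x4) | (~x4 & x4) | (~x4 & x1 & x4)   (distribute & over |)
≡ x4 & x3   (simplify)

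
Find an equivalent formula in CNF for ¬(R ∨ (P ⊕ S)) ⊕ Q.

¬(R ∨ (P ⊕ S)) ⊕ Q
⇔ (¬(R ∨ (P ⊕ S)) ∨ Q) ∧ ¬(¬(R ∨ (P ⊕ S)) ∧ Q)   [expand ⊕]
⇔ (¬(R ∨ ((P ∨ S) ∧ ¬(P ∧ S))) ∨ Q) ∧ ¬(¬(R ∨ (P ⊕ S)) ∧ Q)   [expand ⊕]
⇔ (¬(R ∨ ((P ∨ S) ∧ ¬(P ∧ S))) ∨ Q) ∧ ¬(¬(R ∨ ((P ∨ S) ∧ ¬(P ∧ S))) ∧ Q)   [expand ⊕]
⇔ ((¬R ∧ ¬((P ∨ S) ∧ ¬(P ∧ S))) ∨ Q) ∧ ¬(¬(R ∨ ((P ∨ S) ∧ ¬(P ∧ S))) ∧ Q)   [De Morgan]
⇔ ((¬R ∧ (¬(P ∨ S) ∨ ¬¬(P ∧ S))) ∨ Q) ∧ ¬(¬(R ∨ ((P ∨ S) ∧ ¬(P ∧ S))) ∧ Q)   [De Morgan]
⇔ ((¬R ∧ ((¬P ∧ ¬S) ∨ ¬¬(P ∧ S))) ∨ Q) ∧ ¬(¬(R ∨ ((P ∨ S) ∧ ¬(P ∧ S))) ∧ Q)   [De Morgan]
⇔ ((¬R ∧ ((¬P ∧ ¬S) ∨ (P ∧ S))) ∨ Q) ∧ ¬(¬(R ∨ ((P ∨ S) ∧ ¬(P ∧ S))) ∧ Q)   [double negation]
⇔ ((¬R ∧ ((¬P ∧ ¬S) ∨ (P ∧ S))) ∨ Q) ∧ (¬¬(R ∨ ((P ∨ S) ∧ ¬(P ∧ S))) ∨ ¬Q)   [De Morgan]
⇔ ((¬R ∧ ((¬P ∧ ¬S) ∨ (P ∧ S))) ∨ Q) ∧ (R ∨ ((P ∨ S) ∧ ¬(P ∧ S)) ∨ ¬Q)   [double negation]
⇔ ((¬R ∧ ((¬P ∧ ¬S) ∨ (P ∧ S))) ∨ Q) ∧ (R ∨ ((P ∨ S) ∧ (¬P ∨ ¬S)) ∨ ¬Q)   [De Morgan]
⇔ (¬R ∨ Q) ∧ (¬P ∨ P ∨ Q) ∧ (¬P ∨ S ∨ Q) ∧ (¬S ∨ P ∨ Q) ∧ (¬S ∨ S ∨ Q) ∧ (R ∨ P ∨ S ∨ ¬Q) ∧ (R ∨ ¬P ∨ ¬S ∨ ¬Q)   [distribute ∨ over ∧]
⇔ (¬R ∨ Q) ∧ (¬P ∨ S ∨ Q) ∧ (¬S ∨ P ∨ Q) ∧ (R ∨ P ∨ S ∨ ¬Q) ∧ (R ∨ ¬P ∨ ¬S ∨ ¬Q)   [simplify]

(¬R ∨ Q) ∧ (¬P ∨ S ∨ Q) ∧ (¬S ∨ P ∨ Q) ∧ (R ∨ P ∨ S ∨ ¬Q) ∧ (R ∨ ¬P ∨ ¬S ∨ ¬Q)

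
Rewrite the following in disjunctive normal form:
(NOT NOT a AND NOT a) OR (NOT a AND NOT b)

(NOT NOT a AND NOT a) OR (NOT a AND NOT b)
= (a AND NOT a) OR (NOT a AND NOT b)   (double negation)
= NOT a AND NOT b   (simplify)

NOT a AND NOT b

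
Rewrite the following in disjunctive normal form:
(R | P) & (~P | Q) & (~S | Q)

(R & ~P & ~S) | (R & Q) | (P & Q)

(R | P) & (~P | Q) & (~S | Q)
≡ (R & ~P & ~S) | (R & ~P & Q) | (R & Q & ~S) | (R & Q & Q) | (P & ~P & ~S) | (P & ~P & Q) | (P & Q & ~S) | (P & Q & Q)   (distribute & over |)
≡ (R & ~P & ~S) | (R & Q) | (P & Q)   (simplify)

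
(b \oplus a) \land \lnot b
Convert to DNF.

\lnot b \land a

(b \oplus a) \land \lnot b
= ((b \land \lnot a) \lor (\lnot b \land a)) \land \lnot b   [expand \oplus]
= (b \land \lnot a \land \lnot b) \lor (\lnot b \land a \land \lnot b)   [distribute \land over \lor]
= \lnot b \land a   [simplify]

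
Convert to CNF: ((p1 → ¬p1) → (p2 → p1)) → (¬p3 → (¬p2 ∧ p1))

(¬p1 ∨ p3 ∨ ¬p2) ∧ (p2 ∨ p3 ∨ p1)

((p1 → ¬p1) → (p2 → p1)) → (¬p3 → (¬p2 ∧ p1))
≡ ¬((p1 → ¬p1) → (p2 → p1)) ∨ (¬p3 → (¬p2 ∧ p1))   [eliminate →]
≡ ¬(¬(p1 → ¬p1) ∨ (p2 → p1)) ∨ (¬p3 → (¬p2 ∧ p1))   [eliminate →]
≡ ¬(¬(¬p1 ∨ ¬p1) ∨ (p2 → p1)) ∨ (¬p3 → (¬p2 ∧ p1))   [eliminate →]
≡ ¬(¬(¬p1 ∨ ¬p1) ∨ ¬p2 ∨ p1) ∨ (¬p3 → (¬p2 ∧ p1))   [eliminate →]
≡ ¬(¬(¬p1 ∨ ¬p1) ∨ ¬p2 ∨ p1) ∨ ¬¬p3 ∨ (¬p2 ∧ p1)   [eliminate →]
≡ (¬¬(¬p1 ∨ ¬p1) ∧ ¬¬p2 ∧ ¬p1) ∨ ¬¬p3 ∨ (¬p2 ∧ p1)   [De Morgan]
≡ ((¬p1 ∨ ¬p1) ∧ ¬¬p2 ∧ ¬p1) ∨ ¬¬p3 ∨ (¬p2 ∧ p1)   [double negation]
≡ ((¬p1 ∨ ¬p1) ∧ p2 ∧ ¬p1) ∨ ¬¬p3 ∨ (¬p2 ∧ p1)   [double negation]
≡ ((¬p1 ∨ ¬p1) ∧ p2 ∧ ¬p1) ∨ p3 ∨ (¬p2 ∧ p1)   [double negation]
≡ (¬p1 ∨ ¬p1 ∨ p3 ∨ ¬p2) ∧ (¬p1 ∨ ¬p1 ∨ p3 ∨ p1) ∧ (p2 ∨ p3 ∨ ¬p2) ∧ (p2 ∨ p3 ∨ p1) ∧ (¬p1 ∨ p3 ∨ ¬p2) ∧ (¬p1 ∨ p3 ∨ p1)   [distribute ∨ over ∧]
≡ (¬p1 ∨ p3 ∨ ¬p2) ∧ (p2 ∨ p3 ∨ p1)   [simplify]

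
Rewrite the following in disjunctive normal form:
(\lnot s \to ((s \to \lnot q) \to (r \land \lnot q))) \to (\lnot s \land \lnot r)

(\lnot s \land \lnot r) \lor (\lnot s \land q)

(\lnot s \to ((s \to \lnot q) \to (r \land \lnot q))) \to (\lnot s \land \lnot r)
≡ \lnot (\lnot s \to ((s \to \lnot q) \to (r \land \lnot q))) \lor (\lnot s \land \lnot r)   — eliminate \to
≡ \lnot (\lnot \lnot s \lor ((s \to \lnot q) \to (r \land \lnot q))) \lor (\lnot s \land \lnot r)   — eliminate \to
≡ \lnot (\lnot \lnot s \lor \lnot (s \to \lnot q) \lor (r \land \lnot q)) \lor (\lnot s \land \lnot r)   — eliminate \to
≡ \lnot (\lnot \lnot s \lor \lnot (\lnot s \lor \lnot q) \lor (r \land \lnot q)) \lor (\lnot s \land \lnot r)   — eliminate \to
≡ (\lnot \lnot \lnot s \land \lnot \lnot (\lnot s \lor \lnot q) \land \lnot (r \land \lnot q)) \lor (\lnot s \land \lnot r)   — De Morgan
≡ (\lnot s \land \lnot \lnot (\lnot s \lor \lnot q) \land \lnot (r \land \lnot q)) \lor (\lnot s \land \lnot r)   — double negation
≡ (\lnot s \land (\lnot s \lor \lnot q) \land \lnot (r \land \lnot q)) \lor (\lnot s \land \lnot r)   — double negation
≡ (\lnot s \land (\lnot s \lor \lnot q) \land (\lnot r \lor \lnot \lnot q)) \lor (\lnot s \land \lnot r)   — De Morgan
≡ (\lnot s \land (\lnot s \lor \lnot q) \land (\lnot r \lor q)) \lor (\lnot s \land \lnot r)   — double negation
≡ (\lnot s \land \lnot s \land \lnot r) \lor (\lnot s \land \lnot s \land q) \lor (\lnot s \land \lnot q \land \lnot r) \lor (\lnot s \land \lnot q \land q) \lor (\lnot s \land \lnot r)   — distribute \land over \lor
≡ (\lnot s \land \lnot r) \lor (\lnot s \land q)   — simplify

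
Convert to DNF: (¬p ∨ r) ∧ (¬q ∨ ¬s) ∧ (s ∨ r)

(¬p ∧ ¬q ∧ s) ∨ (r ∧ ¬q) ∨ (r ∧ ¬s)

(¬p ∨ r) ∧ (¬q ∨ ¬s) ∧ (s ∨ r)
≡ (¬p ∧ ¬q ∧ s) ∨ (¬p ∧ ¬q ∧ r) ∨ (¬p ∧ ¬s ∧ s) ∨ (¬p ∧ ¬s ∧ r) ∨ (r ∧ ¬q ∧ s) ∨ (r ∧ ¬q ∧ r) ∨ (r ∧ ¬s ∧ s) ∨ (r ∧ ¬s ∧ r)   [distribute ∧ over ∨]
≡ (¬p ∧ ¬q ∧ s) ∨ (r ∧ ¬q) ∨ (r ∧ ¬s)   [simplify]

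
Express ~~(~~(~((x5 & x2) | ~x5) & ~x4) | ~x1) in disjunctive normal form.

(~x2 & x5 & ~x4) | ~x1

~~(~~(~((x5 & x2) | ~x5) & ~x4) | ~x1)
≡ ~~(~((x5 & x2) | ~x5) & ~x4) | ~x1   [double negation]
≡ (~((x5 & x2) | ~x5) & ~x4) | ~x1   [double negation]
≡ (~(x5 & x2) & ~~x5 & ~x4) | ~x1   [De Morgan]
≡ ((~x5 | ~x2) & ~~x5 & ~x4) | ~x1   [De Morgan]
≡ ((~x5 | ~x2) & x5 & ~x4) | ~x1   [double negation]
≡ (~x5 & x5 & ~x4) | (~x2 & x5 & ~x4) | ~x1   [distribute & over |]
≡ (~x2 & x5 & ~x4) | ~x1   [simplify]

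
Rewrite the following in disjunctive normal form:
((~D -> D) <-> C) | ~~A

(~D & ~C) | (C & D) | A

((~D -> D) <-> C) | ~~A
⇔ (((~D -> D) -> C) & (C -> (~D -> D))) | ~~A   (eliminate <->)
⇔ ((~(~D -> D) | C) & (C -> (~D -> D))) | ~~A   (eliminate ->)
⇔ ((~(~~D | D) | C) & (C -> (~D -> D))) | ~~A   (eliminate ->)
⇔ ((~(~~D | D) | C) & (~C | (~D -> D))) | ~~A   (eliminate ->)
⇔ ((~(~~D | D) | C) & (~C | ~~D | D)) | ~~A   (eliminate ->)
⇔ (((~~~D & ~D) | C) & (~C | ~~D | D)) | ~~A   (De Morgan)
⇔ (((~D & ~D) | C) & (~C | ~~D | D)) | ~~A   (double negation)
⇔ (((~D & ~D) | C) & (~C | D | D)) | ~~A   (double negation)
⇔ (((~D & ~D) | C) & (~C | D | D)) | A   (double negation)
⇔ (~D & ~D & ~C) | (~D & ~D & D) | (~D & ~D & D) | (C & ~C) | (C & D) | (C & D) | A   (distribute & over |)
⇔ (~D & ~C) | (C & D) | A   (simplify)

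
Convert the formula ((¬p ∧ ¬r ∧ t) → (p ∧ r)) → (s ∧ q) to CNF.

((¬p ∧ ¬r ∧ t) → (p ∧ r)) → (s ∧ q)
≡ ¬((¬p ∧ ¬r ∧ t) → (p ∧ r)) ∨ (s ∧ q)   (eliminate →)
≡ ¬(¬(¬p ∧ ¬r ∧ t) ∨ (p ∧ r)) ∨ (s ∧ q)   (eliminate →)
≡ (¬¬(¬p ∧ ¬r ∧ t) ∧ ¬(p ∧ r)) ∨ (s ∧ q)   (De Morgan)
≡ (¬p ∧ ¬r ∧ t ∧ ¬(p ∧ r)) ∨ (s ∧ q)   (double negation)
≡ (¬p ∧ ¬r ∧ t ∧ (¬p ∨ ¬r)) ∨ (s ∧ q)   (De Morgan)
≡ (¬p ∨ s) ∧ (¬p ∨ q) ∧ (¬r ∨ s) ∧ (¬r ∨ q) ∧ (t ∨ s) ∧ (t ∨ q) ∧ (¬p ∨ ¬r ∨ s) ∧ (¬p ∨ ¬r ∨ q)   (distribute ∨ over ∧)
≡ (¬p ∨ s) ∧ (¬p ∨ q) ∧ (¬r ∨ s) ∧ (¬r ∨ q) ∧ (t ∨ s) ∧ (t ∨ q)   (simplify)

(¬p ∨ s) ∧ (¬p ∨ q) ∧ (¬r ∨ s) ∧ (¬r ∨ q) ∧ (t ∨ s) ∧ (t ∨ q)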